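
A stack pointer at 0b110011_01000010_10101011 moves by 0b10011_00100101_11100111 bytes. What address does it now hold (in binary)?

Add column by column in base 2, right to left:
  1+1 = 0 carry 1
  1+1+1 = 1 carry 1
  0+1+1 = 0 carry 1
  1+0+1 = 0 carry 1
  0+0+1 = 1
  1+1 = 0 carry 1
  0+1+1 = 0 carry 1
  1+1+1 = 1 carry 1
  0+1+1 = 0 carry 1
  1+0+1 = 0 carry 1
  0+1+1 = 0 carry 1
  0+0+1 = 1
  0+0 = 0
  0+1 = 1
  1+0 = 1
  0+0 = 0
  1+1 = 0 carry 1
  1+1+1 = 1 carry 1
  0+0+1 = 1
  0+0 = 0
  1+1 = 0 carry 1
  1+0+1 = 0 carry 1
  final carry 1

0b10001100110100010010010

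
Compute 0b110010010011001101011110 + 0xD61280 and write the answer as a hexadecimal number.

0x19F45DE

0b110010010011001101011110 = 0xC9335E in hexadecimal.
Add column by column in base 16, right to left:
  E+0 = E
  5+8 = D
  3+2 = 5
  3+1 = 4
  9+6 = F
  C+D = 9 carry 1
  final carry 1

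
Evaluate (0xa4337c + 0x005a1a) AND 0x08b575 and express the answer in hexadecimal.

Add column by column in base 16, right to left:
  c+a = 6 carry 1
  7+1+1 = 9
  3+a = d
  3+5 = 8
  4+0 = 4
  a+0 = a
Sum = 0xa48d96; now AND with 0x08b575:
  a&0=0, 4&8=0, 8&b=8, d&5=5, 9&7=1, 6&5=4

0x8514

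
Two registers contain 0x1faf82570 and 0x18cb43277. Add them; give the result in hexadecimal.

Add column by column in base 16, right to left:
  0+7 = 7
  7+7 = e
  5+2 = 7
  2+3 = 5
  8+4 = c
  f+b = a carry 1
  a+c+1 = 7 carry 1
  f+8+1 = 8 carry 1
  1+1+1 = 3

0x387ac57e7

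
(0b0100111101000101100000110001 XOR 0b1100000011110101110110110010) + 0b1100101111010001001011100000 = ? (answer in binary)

First 0b0100111101000101100000110001 XOR 0b1100000011110101110110110010 = 0b1000111110110000010110000011.
Add column by column in base 2, right to left:
  1+0 = 1
  1+0 = 1
  0+0 = 0
  0+0 = 0
  0+0 = 0
  0+1 = 1
  0+1 = 1
  1+1 = 0 carry 1
  1+0+1 = 0 carry 1
  0+1+1 = 0 carry 1
  1+0+1 = 0 carry 1
  0+0+1 = 1
  0+1 = 1
  0+0 = 0
  0+0 = 0
  0+0 = 0
  1+1 = 0 carry 1
  1+0+1 = 0 carry 1
  0+1+1 = 0 carry 1
  1+1+1 = 1 carry 1
  1+1+1 = 1 carry 1
  1+1+1 = 1 carry 1
  1+0+1 = 0 carry 1
  1+1+1 = 1 carry 1
  0+0+1 = 1
  0+0 = 0
  0+1 = 1
  1+1 = 0 carry 1
  final carry 1

0b10101101110000001100001100011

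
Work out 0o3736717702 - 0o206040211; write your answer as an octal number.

Subtract column by column in base 8:
  2-1 → 1
  0-1 → 7 (borrow)
  7-2-1 → 4
  7-0 → 7
  1-4 → 5 (borrow)
  7-0-1 → 6
  6-6 → 0
  3-0 → 3
  7-2 → 5
  3-0 → 3

0o3530657471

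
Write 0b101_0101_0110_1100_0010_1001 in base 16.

0x556c29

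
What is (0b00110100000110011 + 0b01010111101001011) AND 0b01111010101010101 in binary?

0b1010101010100

Add column by column in base 2, right to left:
  1+1 = 0 carry 1
  1+1+1 = 1 carry 1
  0+0+1 = 1
  0+1 = 1
  1+0 = 1
  1+0 = 1
  0+1 = 1
  0+0 = 0
  0+1 = 1
  0+1 = 1
  0+1 = 1
  1+1 = 0 carry 1
  0+0+1 = 1
  1+1 = 0 carry 1
  1+0+1 = 0 carry 1
  0+1+1 = 0 carry 1
  final carry 1
Sum = 0b10001011101111110; now AND with 0b01111010101010101:
  10001011101111110
& 01111010101010101
= 00001010101010100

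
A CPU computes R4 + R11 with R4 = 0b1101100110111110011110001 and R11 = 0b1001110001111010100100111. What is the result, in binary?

Add column by column in base 2, right to left:
  1+1 = 0 carry 1
  0+1+1 = 0 carry 1
  0+1+1 = 0 carry 1
  0+0+1 = 1
  1+0 = 1
  1+1 = 0 carry 1
  1+0+1 = 0 carry 1
  1+0+1 = 0 carry 1
  0+1+1 = 0 carry 1
  0+0+1 = 1
  1+1 = 0 carry 1
  1+0+1 = 0 carry 1
  1+1+1 = 1 carry 1
  1+1+1 = 1 carry 1
  1+1+1 = 1 carry 1
  0+1+1 = 0 carry 1
  1+0+1 = 0 carry 1
  1+0+1 = 0 carry 1
  0+0+1 = 1
  0+1 = 1
  1+1 = 0 carry 1
  1+1+1 = 1 carry 1
  0+0+1 = 1
  1+0 = 1
  1+1 = 0 carry 1
  final carry 1

0b10111011000111001000011000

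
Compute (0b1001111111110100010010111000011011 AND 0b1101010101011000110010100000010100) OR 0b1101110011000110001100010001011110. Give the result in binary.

0b1101110111010110011110110001011110

0b1001111111110100010010111000011011 AND 0b1101010101011000110010100000010100 = 0b1001010101010000010010100000010000.
Then OR with 0b1101110011000110001100010001011110.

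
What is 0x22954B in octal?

Expand each hex digit to 4 bits: 2=0010 2=0010 9=1001 5=0101 4=0100 B=1011.
Group the bits in threes: 001 000 101 001 010 101 001 011 → 10512513.

0o10512513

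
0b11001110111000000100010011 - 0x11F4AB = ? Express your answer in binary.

0x11F4AB = 0b100011111010010101011 in binary.
Subtract column by column in base 2:
  1-1 → 0
  1-1 → 0
  0-0 → 0
  0-1 → 1 (borrow)
  1-0-1 → 0
  0-1 → 1 (borrow)
  0-0-1 → 1 (borrow)
  0-1-1 → 0 (borrow)
  1-0-1 → 0
  0-0 → 0
  0-1 → 1 (borrow)
  0-0-1 → 1 (borrow)
  0-1-1 → 0 (borrow)
  0-1-1 → 0 (borrow)
  0-1-1 → 0 (borrow)
  1-1-1 → 1 (borrow)
  1-1-1 → 1 (borrow)
  1-0-1 → 0
  0-0 → 0
  1-0 → 1
  1-1 → 0
  1-0 → 1
  0-0 → 0
  0-0 → 0
  1-0 → 1
  1-0 → 1

0b11001010011000110001101000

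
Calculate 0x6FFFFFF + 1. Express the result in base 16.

The trailing 6 digits are F (max in base 16), so adding 1 cascades: they roll to 0 and the next digit up increments.

0x7000000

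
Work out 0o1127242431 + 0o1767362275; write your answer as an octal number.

0o3116624726

Add column by column in base 8, right to left:
  1+5 = 6
  3+7 = 2 carry 1
  4+2+1 = 7
  2+2 = 4
  4+6 = 2 carry 1
  2+3+1 = 6
  7+7 = 6 carry 1
  2+6+1 = 1 carry 1
  1+7+1 = 1 carry 1
  1+1+1 = 3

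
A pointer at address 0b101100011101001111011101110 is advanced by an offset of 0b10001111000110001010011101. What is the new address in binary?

Add column by column in base 2, right to left:
  0+1 = 1
  1+0 = 1
  1+1 = 0 carry 1
  1+1+1 = 1 carry 1
  0+1+1 = 0 carry 1
  1+0+1 = 0 carry 1
  1+0+1 = 0 carry 1
  1+1+1 = 1 carry 1
  0+0+1 = 1
  1+1 = 0 carry 1
  1+0+1 = 0 carry 1
  1+0+1 = 0 carry 1
  1+0+1 = 0 carry 1
  0+1+1 = 0 carry 1
  0+1+1 = 0 carry 1
  1+0+1 = 0 carry 1
  0+0+1 = 1
  1+0 = 1
  1+1 = 0 carry 1
  1+1+1 = 1 carry 1
  0+1+1 = 0 carry 1
  0+1+1 = 0 carry 1
  0+0+1 = 1
  1+0 = 1
  1+0 = 1
  0+1 = 1
  1+0 = 1

0b111110010110000000110001011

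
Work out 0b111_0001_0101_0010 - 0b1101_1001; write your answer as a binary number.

Subtract column by column in base 2:
  0-1 → 1 (borrow)
  1-0-1 → 0
  0-0 → 0
  0-1 → 1 (borrow)
  1-1-1 → 1 (borrow)
  0-0-1 → 1 (borrow)
  1-1-1 → 1 (borrow)
  0-1-1 → 0 (borrow)
  1-0-1 → 0
  0-0 → 0
  0-0 → 0
  0-0 → 0
  1-0 → 1
  1-0 → 1
  1-0 → 1

0b111000001111001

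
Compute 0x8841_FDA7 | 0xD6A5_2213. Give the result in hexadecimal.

OR each hex digit independently (no carries):
  8|D=D, 8|6=E, 4|A=E, 1|5=5, F|2=F, D|2=F, A|1=B, 7|3=7

0xDEE5FFB7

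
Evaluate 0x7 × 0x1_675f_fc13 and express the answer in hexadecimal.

Multiply each base-16 digit by 7, carrying:
  3×7 = 21 → write 5 carry 1
  1×7+1 = 8 → write 8
  c×7 = 84 → write 4 carry 5
  f×7+5 = 110 → write e carry 6
  f×7+6 = 111 → write f carry 6
  5×7+6 = 41 → write 9 carry 2
  7×7+2 = 51 → write 3 carry 3
  6×7+3 = 45 → write d carry 2
  1×7+2 = 9 → write 9

0x9d39fe485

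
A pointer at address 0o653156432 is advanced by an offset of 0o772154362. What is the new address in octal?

0o1645333014

Add column by column in base 8, right to left:
  2+2 = 4
  3+6 = 1 carry 1
  4+3+1 = 0 carry 1
  6+4+1 = 3 carry 1
  5+5+1 = 3 carry 1
  1+1+1 = 3
  3+2 = 5
  5+7 = 4 carry 1
  6+7+1 = 6 carry 1
  final carry 1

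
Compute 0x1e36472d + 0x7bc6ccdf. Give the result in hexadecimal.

Add column by column in base 16, right to left:
  d+f = c carry 1
  2+d+1 = 0 carry 1
  7+c+1 = 4 carry 1
  4+c+1 = 1 carry 1
  6+6+1 = d
  3+c = f
  e+b = 9 carry 1
  1+7+1 = 9

0x99fd140c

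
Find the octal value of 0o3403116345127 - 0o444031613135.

0o2737064531772

Subtract column by column in base 8:
  7-5 → 2
  2-3 → 7 (borrow)
  1-1-1 → 7 (borrow)
  5-3-1 → 1
  4-1 → 3
  3-6 → 5 (borrow)
  6-1-1 → 4
  1-3 → 6 (borrow)
  1-0-1 → 0
  3-4 → 7 (borrow)
  0-4-1 → 3 (borrow)
  4-4-1 → 7 (borrow)
  3-0-1 → 2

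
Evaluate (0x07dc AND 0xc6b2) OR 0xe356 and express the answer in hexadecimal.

0xe7d6

0x07dc AND 0xc6b2 = 0x0690.
Then OR with 0xe356.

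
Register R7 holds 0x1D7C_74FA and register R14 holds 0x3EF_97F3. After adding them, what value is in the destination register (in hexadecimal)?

Add column by column in base 16, right to left:
  A+3 = D
  F+F = E carry 1
  4+7+1 = C
  7+9 = 0 carry 1
  C+F+1 = C carry 1
  7+E+1 = 6 carry 1
  D+3+1 = 1 carry 1
  1+0+1 = 2

0x216C0CED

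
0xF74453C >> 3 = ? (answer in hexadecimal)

0x1EE88A7

3 bits is not a whole number of base-16 digits; in binary: 1111011101000100010100111100 >> 3 = 1111011101000100010100111.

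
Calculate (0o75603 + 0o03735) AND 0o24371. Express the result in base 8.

0o140

Add column by column in base 8, right to left:
  3+5 = 0 carry 1
  0+3+1 = 4
  6+7 = 5 carry 1
  5+3+1 = 1 carry 1
  7+0+1 = 0 carry 1
  final carry 1
Sum = 0o101540; now AND with 0o24371:
  1&0=0, 0&2=0, 1&4=0, 5&3=1, 4&7=4, 0&1=0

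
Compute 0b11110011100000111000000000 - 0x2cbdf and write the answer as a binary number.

0x2cbdf = 0b101100101111011111 in binary.
Subtract column by column in base 2:
  0-1 → 1 (borrow)
  0-1-1 → 0 (borrow)
  0-1-1 → 0 (borrow)
  0-1-1 → 0 (borrow)
  0-1-1 → 0 (borrow)
  0-0-1 → 1 (borrow)
  0-1-1 → 0 (borrow)
  0-1-1 → 0 (borrow)
  0-1-1 → 0 (borrow)
  1-1-1 → 1 (borrow)
  1-0-1 → 0
  1-1 → 0
  0-0 → 0
  0-0 → 0
  0-1 → 1 (borrow)
  0-1-1 → 0 (borrow)
  0-0-1 → 1 (borrow)
  1-1-1 → 1 (borrow)
  1-0-1 → 0
  1-0 → 1
  0-0 → 0
  0-0 → 0
  1-0 → 1
  1-0 → 1
  1-0 → 1
  1-0 → 1

0b11110010110100001000100001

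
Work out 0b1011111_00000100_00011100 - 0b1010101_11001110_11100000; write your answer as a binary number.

Subtract column by column in base 2:
  0-0 → 0
  0-0 → 0
  1-0 → 1
  1-0 → 1
  1-0 → 1
  0-1 → 1 (borrow)
  0-1-1 → 0 (borrow)
  0-1-1 → 0 (borrow)
  0-0-1 → 1 (borrow)
  0-1-1 → 0 (borrow)
  1-1-1 → 1 (borrow)
  0-1-1 → 0 (borrow)
  0-0-1 → 1 (borrow)
  0-0-1 → 1 (borrow)
  0-1-1 → 0 (borrow)
  0-1-1 → 0 (borrow)
  1-1-1 → 1 (borrow)
  1-0-1 → 0
  1-1 → 0
  1-0 → 1
  1-1 → 0
  0-0 → 0
  1-1 → 0

0b10010011010100111100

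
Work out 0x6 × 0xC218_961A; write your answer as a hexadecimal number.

0x48C93849C

Multiply each base-16 digit by 6, carrying:
  A×6 = 60 → write C carry 3
  1×6+3 = 9 → write 9
  6×6 = 36 → write 4 carry 2
  9×6+2 = 56 → write 8 carry 3
  8×6+3 = 51 → write 3 carry 3
  1×6+3 = 9 → write 9
  2×6 = 12 → write C
  C×6 = 72 → write 8 carry 4
  remaining carry: 4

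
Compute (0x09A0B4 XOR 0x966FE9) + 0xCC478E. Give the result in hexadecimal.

First 0x09A0B4 XOR 0x966FE9 = 0x9FCF5D.
Add column by column in base 16, right to left:
  D+E = B carry 1
  5+8+1 = E
  F+7 = 6 carry 1
  C+4+1 = 1 carry 1
  F+C+1 = C carry 1
  9+C+1 = 6 carry 1
  final carry 1

0x16C16EB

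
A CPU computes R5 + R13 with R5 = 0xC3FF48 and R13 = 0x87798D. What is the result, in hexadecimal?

Add column by column in base 16, right to left:
  8+D = 5 carry 1
  4+8+1 = D
  F+9 = 8 carry 1
  F+7+1 = 7 carry 1
  3+7+1 = B
  C+8 = 4 carry 1
  final carry 1

0x14B78D5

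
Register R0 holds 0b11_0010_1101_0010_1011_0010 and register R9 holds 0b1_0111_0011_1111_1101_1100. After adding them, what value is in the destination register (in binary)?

0b10010100001001010001110

Add column by column in base 2, right to left:
  0+0 = 0
  1+0 = 1
  0+1 = 1
  0+1 = 1
  1+1 = 0 carry 1
  1+0+1 = 0 carry 1
  0+1+1 = 0 carry 1
  1+1+1 = 1 carry 1
  0+1+1 = 0 carry 1
  1+1+1 = 1 carry 1
  0+1+1 = 0 carry 1
  0+1+1 = 0 carry 1
  1+1+1 = 1 carry 1
  0+1+1 = 0 carry 1
  1+0+1 = 0 carry 1
  1+0+1 = 0 carry 1
  0+1+1 = 0 carry 1
  1+1+1 = 1 carry 1
  0+1+1 = 0 carry 1
  0+0+1 = 1
  1+1 = 0 carry 1
  1+0+1 = 0 carry 1
  final carry 1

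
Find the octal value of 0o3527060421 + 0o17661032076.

Add column by column in base 8, right to left:
  1+6 = 7
  2+7 = 1 carry 1
  4+0+1 = 5
  0+2 = 2
  6+3 = 1 carry 1
  0+0+1 = 1
  7+1 = 0 carry 1
  2+6+1 = 1 carry 1
  5+6+1 = 4 carry 1
  3+7+1 = 3 carry 1
  0+1+1 = 2

0o23410112517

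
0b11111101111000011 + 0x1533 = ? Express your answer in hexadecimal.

0x210F6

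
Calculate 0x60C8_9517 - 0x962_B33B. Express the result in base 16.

0x5765E1DC

Subtract column by column in base 16:
  7-B → C (borrow)
  1-3-1 → D (borrow)
  5-3-1 → 1
  9-B → E (borrow)
  8-2-1 → 5
  C-6 → 6
  0-9 → 7 (borrow)
  6-0-1 → 5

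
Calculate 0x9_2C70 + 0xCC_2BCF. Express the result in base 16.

Add column by column in base 16, right to left:
  0+F = F
  7+C = 3 carry 1
  C+B+1 = 8 carry 1
  2+2+1 = 5
  9+C = 5 carry 1
  0+C+1 = D

0xD5583F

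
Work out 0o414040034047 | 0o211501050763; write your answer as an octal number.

0o615541074767

OR each oct digit independently (no carries):
  4|2=6, 1|1=1, 4|1=5, 0|5=5, 4|0=4, 0|1=1, 0|0=0, 3|5=7, 4|0=4, 0|7=7, 4|6=6, 7|3=7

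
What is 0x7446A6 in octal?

0o35043246

Expand each hex digit to 4 bits: 7=0111 4=0100 4=0100 6=0110 A=1010 6=0110.
Group the bits in threes: 011 101 000 100 011 010 100 110 → 35043246.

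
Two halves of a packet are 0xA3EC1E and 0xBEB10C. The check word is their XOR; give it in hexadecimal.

0x1D5D12

XOR each hex digit independently (no carries):
  A^B=1, 3^E=D, E^B=5, C^1=D, 1^0=1, E^C=2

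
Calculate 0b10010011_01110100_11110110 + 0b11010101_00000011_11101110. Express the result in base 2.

0b1011010000111100011100100

Add column by column in base 2, right to left:
  0+0 = 0
  1+1 = 0 carry 1
  1+1+1 = 1 carry 1
  0+1+1 = 0 carry 1
  1+0+1 = 0 carry 1
  1+1+1 = 1 carry 1
  1+1+1 = 1 carry 1
  1+1+1 = 1 carry 1
  0+1+1 = 0 carry 1
  0+1+1 = 0 carry 1
  1+0+1 = 0 carry 1
  0+0+1 = 1
  1+0 = 1
  1+0 = 1
  1+0 = 1
  0+0 = 0
  1+1 = 0 carry 1
  1+0+1 = 0 carry 1
  0+1+1 = 0 carry 1
  0+0+1 = 1
  1+1 = 0 carry 1
  0+0+1 = 1
  0+1 = 1
  1+1 = 0 carry 1
  final carry 1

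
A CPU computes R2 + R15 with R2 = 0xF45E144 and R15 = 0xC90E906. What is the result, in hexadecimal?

0x1BD6CA4A

Add column by column in base 16, right to left:
  4+6 = A
  4+0 = 4
  1+9 = A
  E+E = C carry 1
  5+0+1 = 6
  4+9 = D
  F+C = B carry 1
  final carry 1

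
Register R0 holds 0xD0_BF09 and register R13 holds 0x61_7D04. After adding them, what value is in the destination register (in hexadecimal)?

Add column by column in base 16, right to left:
  9+4 = D
  0+0 = 0
  F+D = C carry 1
  B+7+1 = 3 carry 1
  0+1+1 = 2
  D+6 = 3 carry 1
  final carry 1

0x1323C0D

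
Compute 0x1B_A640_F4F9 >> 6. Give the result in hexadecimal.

0x6E9903D3

6 bits is not a whole number of base-16 digits; in binary: 1101110100110010000001111010011111001 >> 6 = 1101110100110010000001111010011.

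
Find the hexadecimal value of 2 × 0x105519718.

Multiply each base-16 digit by 2, carrying:
  8×2 = 16 → write 0 carry 1
  1×2+1 = 3 → write 3
  7×2 = 14 → write E
  9×2 = 18 → write 2 carry 1
  1×2+1 = 3 → write 3
  5×2 = 10 → write A
  5×2 = 10 → write A
  0×2 = 0 → write 0
  1×2 = 2 → write 2

0x20AA32E30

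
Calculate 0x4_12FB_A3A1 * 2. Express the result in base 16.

0x825F74742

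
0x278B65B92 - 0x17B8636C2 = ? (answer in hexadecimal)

Subtract column by column in base 16:
  2-2 → 0
  9-C → D (borrow)
  B-6-1 → 4
  5-3 → 2
  6-6 → 0
  B-8 → 3
  8-B → D (borrow)
  7-7-1 → F (borrow)
  2-1-1 → 0

0xFD3024D0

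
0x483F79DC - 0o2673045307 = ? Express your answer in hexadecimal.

0x31532F15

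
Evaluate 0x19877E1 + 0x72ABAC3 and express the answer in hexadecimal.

0x8C332A4

Add column by column in base 16, right to left:
  1+3 = 4
  E+C = A carry 1
  7+A+1 = 2 carry 1
  7+B+1 = 3 carry 1
  8+A+1 = 3 carry 1
  9+2+1 = C
  1+7 = 8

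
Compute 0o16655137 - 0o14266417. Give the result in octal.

Subtract column by column in base 8:
  7-7 → 0
  3-1 → 2
  1-4 → 5 (borrow)
  5-6-1 → 6 (borrow)
  5-6-1 → 6 (borrow)
  6-2-1 → 3
  6-4 → 2
  1-1 → 0

0o2366520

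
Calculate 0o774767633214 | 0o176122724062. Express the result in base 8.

OR each oct digit independently (no carries):
  7|1=7, 7|7=7, 4|6=6, 7|1=7, 6|2=6, 7|2=7, 6|7=7, 3|2=3, 3|4=7, 2|0=2, 1|6=7, 4|2=6

0o776767737276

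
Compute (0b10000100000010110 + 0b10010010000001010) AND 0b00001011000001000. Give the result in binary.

0b10000000000

Add column by column in base 2, right to left:
  0+0 = 0
  1+1 = 0 carry 1
  1+0+1 = 0 carry 1
  0+1+1 = 0 carry 1
  1+0+1 = 0 carry 1
  0+0+1 = 1
  0+0 = 0
  0+0 = 0
  0+0 = 0
  0+0 = 0
  0+1 = 1
  1+0 = 1
  0+0 = 0
  0+1 = 1
  0+0 = 0
  0+0 = 0
  1+1 = 0 carry 1
  final carry 1
Sum = 0b100010110000100000; now AND with 0b00001011000001000:
  100010110000100000
& 000001011000001000
= 000000010000000000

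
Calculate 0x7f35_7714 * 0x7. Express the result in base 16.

Multiply each base-16 digit by 7, carrying:
  4×7 = 28 → write c carry 1
  1×7+1 = 8 → write 8
  7×7 = 49 → write 1 carry 3
  7×7+3 = 52 → write 4 carry 3
  5×7+3 = 38 → write 6 carry 2
  3×7+2 = 23 → write 7 carry 1
  f×7+1 = 106 → write a carry 6
  7×7+6 = 55 → write 7 carry 3
  remaining carry: 3

0x37a76418c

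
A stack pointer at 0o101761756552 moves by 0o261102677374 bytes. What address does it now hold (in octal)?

Add column by column in base 8, right to left:
  2+4 = 6
  5+7 = 4 carry 1
  5+3+1 = 1 carry 1
  6+7+1 = 6 carry 1
  5+7+1 = 5 carry 1
  7+6+1 = 6 carry 1
  1+2+1 = 4
  6+0 = 6
  7+1 = 0 carry 1
  1+1+1 = 3
  0+6 = 6
  1+2 = 3

0o363064656146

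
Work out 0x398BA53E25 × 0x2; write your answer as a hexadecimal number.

0x73174A7C4A

Multiply each base-16 digit by 2, carrying:
  5×2 = 10 → write A
  2×2 = 4 → write 4
  E×2 = 28 → write C carry 1
  3×2+1 = 7 → write 7
  5×2 = 10 → write A
  A×2 = 20 → write 4 carry 1
  B×2+1 = 23 → write 7 carry 1
  8×2+1 = 17 → write 1 carry 1
  9×2+1 = 19 → write 3 carry 1
  3×2+1 = 7 → write 7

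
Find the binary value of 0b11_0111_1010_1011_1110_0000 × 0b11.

Multiply each base-2 digit by 3, carrying:
  0×3 = 0 → write 0
  0×3 = 0 → write 0
  0×3 = 0 → write 0
  0×3 = 0 → write 0
  0×3 = 0 → write 0
  1×3 = 3 → write 1 carry 1
  1×3+1 = 4 → write 0 carry 2
  1×3+2 = 5 → write 1 carry 2
  1×3+2 = 5 → write 1 carry 2
  1×3+2 = 5 → write 1 carry 2
  0×3+2 = 2 → write 0 carry 1
  1×3+1 = 4 → write 0 carry 2
  0×3+2 = 2 → write 0 carry 1
  1×3+1 = 4 → write 0 carry 2
  0×3+2 = 2 → write 0 carry 1
  1×3+1 = 4 → write 0 carry 2
  1×3+2 = 5 → write 1 carry 2
  1×3+2 = 5 → write 1 carry 2
  1×3+2 = 5 → write 1 carry 2
  0×3+2 = 2 → write 0 carry 1
  1×3+1 = 4 → write 0 carry 2
  1×3+2 = 5 → write 1 carry 2
  remaining carry: 10

0b101001110000001110100000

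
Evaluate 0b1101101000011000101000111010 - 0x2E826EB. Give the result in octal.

0o1256261517

0b1101101000011000101000111010 = 0o1550305072 in octal.
0x2E826EB = 0o272023353 in octal.
Subtract column by column in base 8:
  2-3 → 7 (borrow)
  7-5-1 → 1
  0-3 → 5 (borrow)
  5-3-1 → 1
  0-2 → 6 (borrow)
  3-0-1 → 2
  0-2 → 6 (borrow)
  5-7-1 → 5 (borrow)
  5-2-1 → 2
  1-0 → 1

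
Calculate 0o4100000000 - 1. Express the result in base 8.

0o4077777777

The trailing 8 digits are 0, so subtracting 1 borrows through: they become 7 and the next digit up decrements.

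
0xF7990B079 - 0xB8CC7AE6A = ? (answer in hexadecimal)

0x3ECC9020F

Subtract column by column in base 16:
  9-A → F (borrow)
  7-6-1 → 0
  0-E → 2 (borrow)
  B-A-1 → 0
  0-7 → 9 (borrow)
  9-C-1 → C (borrow)
  9-C-1 → C (borrow)
  7-8-1 → E (borrow)
  F-B-1 → 3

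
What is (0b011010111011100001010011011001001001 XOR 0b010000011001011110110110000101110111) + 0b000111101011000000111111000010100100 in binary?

0b10010001110000000100100011111100010

First 0b011010111011100001010011011001001001 XOR 0b010000011001011110110110000101110111 = 0b001010100010111111100101011100111110.
Add column by column in base 2, right to left:
  0+0 = 0
  1+0 = 1
  1+1 = 0 carry 1
  1+0+1 = 0 carry 1
  1+0+1 = 0 carry 1
  1+1+1 = 1 carry 1
  0+0+1 = 1
  0+1 = 1
  1+0 = 1
  1+0 = 1
  1+0 = 1
  0+0 = 0
  1+1 = 0 carry 1
  0+1+1 = 0 carry 1
  1+1+1 = 1 carry 1
  0+1+1 = 0 carry 1
  0+1+1 = 0 carry 1
  1+1+1 = 1 carry 1
  1+0+1 = 0 carry 1
  1+0+1 = 0 carry 1
  1+0+1 = 0 carry 1
  1+0+1 = 0 carry 1
  1+0+1 = 0 carry 1
  1+0+1 = 0 carry 1
  0+1+1 = 0 carry 1
  1+1+1 = 1 carry 1
  0+0+1 = 1
  0+1 = 1
  0+0 = 0
  1+1 = 0 carry 1
  0+1+1 = 0 carry 1
  1+1+1 = 1 carry 1
  0+1+1 = 0 carry 1
  1+0+1 = 0 carry 1
  final carry 1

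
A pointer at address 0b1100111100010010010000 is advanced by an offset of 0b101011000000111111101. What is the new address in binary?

0b10010010100011010001101

Add column by column in base 2, right to left:
  0+1 = 1
  0+0 = 0
  0+1 = 1
  0+1 = 1
  1+1 = 0 carry 1
  0+1+1 = 0 carry 1
  0+1+1 = 0 carry 1
  1+1+1 = 1 carry 1
  0+1+1 = 0 carry 1
  0+0+1 = 1
  1+0 = 1
  0+0 = 0
  0+0 = 0
  0+0 = 0
  1+0 = 1
  1+1 = 0 carry 1
  1+1+1 = 1 carry 1
  1+0+1 = 0 carry 1
  0+1+1 = 0 carry 1
  0+0+1 = 1
  1+1 = 0 carry 1
  1+0+1 = 0 carry 1
  final carry 1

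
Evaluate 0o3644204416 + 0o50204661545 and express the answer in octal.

0o54051066163

Add column by column in base 8, right to left:
  6+5 = 3 carry 1
  1+4+1 = 6
  4+5 = 1 carry 1
  4+1+1 = 6
  0+6 = 6
  2+6 = 0 carry 1
  4+4+1 = 1 carry 1
  4+0+1 = 5
  6+2 = 0 carry 1
  3+0+1 = 4
  0+5 = 5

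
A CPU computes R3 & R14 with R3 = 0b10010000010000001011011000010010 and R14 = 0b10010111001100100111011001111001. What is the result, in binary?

0b10010000000000000011011000010000

AND bit by bit (1 only where both bits are 1):
  10010000010000001011011000010010
& 10010111001100100111011001111001
= 10010000000000000011011000010000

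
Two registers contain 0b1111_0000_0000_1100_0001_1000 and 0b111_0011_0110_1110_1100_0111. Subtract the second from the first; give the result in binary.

0b11111001001110101010001

Subtract column by column in base 2:
  0-1 → 1 (borrow)
  0-1-1 → 0 (borrow)
  0-1-1 → 0 (borrow)
  1-0-1 → 0
  1-0 → 1
  0-0 → 0
  0-1 → 1 (borrow)
  0-1-1 → 0 (borrow)
  0-0-1 → 1 (borrow)
  0-1-1 → 0 (borrow)
  1-1-1 → 1 (borrow)
  1-1-1 → 1 (borrow)
  0-0-1 → 1 (borrow)
  0-1-1 → 0 (borrow)
  0-1-1 → 0 (borrow)
  0-0-1 → 1 (borrow)
  0-1-1 → 0 (borrow)
  0-1-1 → 0 (borrow)
  0-0-1 → 1 (borrow)
  0-0-1 → 1 (borrow)
  1-1-1 → 1 (borrow)
  1-1-1 → 1 (borrow)
  1-1-1 → 1 (borrow)
  1-0-1 → 0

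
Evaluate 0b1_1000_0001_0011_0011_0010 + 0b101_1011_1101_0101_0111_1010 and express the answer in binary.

0b11100111110100010101100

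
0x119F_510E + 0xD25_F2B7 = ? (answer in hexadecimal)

Add column by column in base 16, right to left:
  E+7 = 5 carry 1
  0+B+1 = C
  1+2 = 3
  5+F = 4 carry 1
  F+5+1 = 5 carry 1
  9+2+1 = C
  1+D = E
  1+0 = 1

0x1EC543C5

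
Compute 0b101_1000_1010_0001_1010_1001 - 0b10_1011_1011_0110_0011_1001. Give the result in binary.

Subtract column by column in base 2:
  1-1 → 0
  0-0 → 0
  0-0 → 0
  1-1 → 0
  0-1 → 1 (borrow)
  1-1-1 → 1 (borrow)
  0-0-1 → 1 (borrow)
  1-0-1 → 0
  1-0 → 1
  0-1 → 1 (borrow)
  0-1-1 → 0 (borrow)
  0-0-1 → 1 (borrow)
  0-1-1 → 0 (borrow)
  1-1-1 → 1 (borrow)
  0-0-1 → 1 (borrow)
  1-1-1 → 1 (borrow)
  0-1-1 → 0 (borrow)
  0-1-1 → 0 (borrow)
  0-0-1 → 1 (borrow)
  1-1-1 → 1 (borrow)
  1-0-1 → 0
  0-1 → 1 (borrow)
  1-0-1 → 0

0b1011001110101101110000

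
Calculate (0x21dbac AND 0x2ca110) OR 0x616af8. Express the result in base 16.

0x61ebf8

0x21dbac AND 0x2ca110 = 0x208100.
Then OR with 0x616af8.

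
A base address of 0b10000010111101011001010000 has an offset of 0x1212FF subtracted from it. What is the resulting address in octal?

0b10000010111101011001010000 = 0o202753120 in octal.
0x1212FF = 0o4411377 in octal.
Subtract column by column in base 8:
  0-7 → 1 (borrow)
  2-7-1 → 2 (borrow)
  1-3-1 → 5 (borrow)
  3-1-1 → 1
  5-1 → 4
  7-4 → 3
  2-4 → 6 (borrow)
  0-0-1 → 7 (borrow)
  2-0-1 → 1

0o176341521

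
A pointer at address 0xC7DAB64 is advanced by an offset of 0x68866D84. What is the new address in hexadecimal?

0x750418E8

Add column by column in base 16, right to left:
  4+4 = 8
  6+8 = E
  B+D = 8 carry 1
  A+6+1 = 1 carry 1
  D+6+1 = 4 carry 1
  7+8+1 = 0 carry 1
  C+8+1 = 5 carry 1
  0+6+1 = 7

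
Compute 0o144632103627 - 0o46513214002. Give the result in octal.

Subtract column by column in base 8:
  7-2 → 5
  2-0 → 2
  6-0 → 6
  3-4 → 7 (borrow)
  0-1-1 → 6 (borrow)
  1-2-1 → 6 (borrow)
  2-3-1 → 6 (borrow)
  3-1-1 → 1
  6-5 → 1
  4-6 → 6 (borrow)
  4-4-1 → 7 (borrow)
  1-0-1 → 0

0o76116667625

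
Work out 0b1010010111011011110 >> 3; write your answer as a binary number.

Right shift by 3: drop the 3 least-significant bits.

0b1010010111011011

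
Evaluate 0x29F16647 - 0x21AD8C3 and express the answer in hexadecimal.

Subtract column by column in base 16:
  7-3 → 4
  4-C → 8 (borrow)
  6-8-1 → D (borrow)
  6-D-1 → 8 (borrow)
  1-A-1 → 6 (borrow)
  F-1-1 → D
  9-2 → 7
  2-0 → 2

0x27D68D84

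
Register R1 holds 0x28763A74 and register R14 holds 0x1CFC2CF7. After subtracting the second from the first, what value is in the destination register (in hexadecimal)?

Subtract column by column in base 16:
  4-7 → D (borrow)
  7-F-1 → 7 (borrow)
  A-C-1 → D (borrow)
  3-2-1 → 0
  6-C → A (borrow)
  7-F-1 → 7 (borrow)
  8-C-1 → B (borrow)
  2-1-1 → 0

0xB7A0D7D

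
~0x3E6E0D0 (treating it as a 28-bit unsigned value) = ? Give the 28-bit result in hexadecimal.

0xC191F2F

Each hex digit d becomes F−d:
  3→C, E→1, 6→9, E→1, 0→F, D→2, 0→F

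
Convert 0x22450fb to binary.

Expand each hex digit to 4 bits: 2=0010 2=0010 4=0100 5=0101 0=0000 f=1111 b=1011.

0b10001001000101000011111011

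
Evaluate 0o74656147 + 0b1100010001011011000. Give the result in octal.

0b1100010001011011000 = 0o1421330 in octal.
Add column by column in base 8, right to left:
  7+0 = 7
  4+3 = 7
  1+3 = 4
  6+1 = 7
  5+2 = 7
  6+4 = 2 carry 1
  4+1+1 = 6
  7+0 = 7

0o76277477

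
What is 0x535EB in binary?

Expand each hex digit to 4 bits: 5=0101 3=0011 5=0101 E=1110 B=1011.

0b1010011010111101011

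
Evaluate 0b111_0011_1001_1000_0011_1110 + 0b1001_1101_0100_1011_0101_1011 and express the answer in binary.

0b1000100001110001110011001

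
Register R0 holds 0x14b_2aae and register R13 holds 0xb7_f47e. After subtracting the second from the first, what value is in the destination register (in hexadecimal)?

0x933630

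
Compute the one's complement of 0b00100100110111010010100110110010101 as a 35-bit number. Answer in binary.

Invert each bit: 00100100110111010010100110110010101 → 11011011001000101101011001001101010.

0b11011011001000101101011001001101010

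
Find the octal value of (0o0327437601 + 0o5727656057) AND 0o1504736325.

Add column by column in base 8, right to left:
  1+7 = 0 carry 1
  0+5+1 = 6
  6+0 = 6
  7+6 = 5 carry 1
  3+5+1 = 1 carry 1
  4+6+1 = 3 carry 1
  7+7+1 = 7 carry 1
  2+2+1 = 5
  3+7 = 2 carry 1
  0+5+1 = 6
Sum = 0o6257315660; now AND with 0o1504736325:
  6&1=0, 2&5=0, 5&0=0, 7&4=4, 3&7=3, 1&3=1, 5&6=4, 6&3=2, 6&2=2, 0&5=0

0o4314220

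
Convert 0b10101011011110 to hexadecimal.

0x2ade

Group the bits into nibbles: 0010 1010 1101 1110 → 2ade.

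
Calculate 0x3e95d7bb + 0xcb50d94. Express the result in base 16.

Add column by column in base 16, right to left:
  b+4 = f
  b+9 = 4 carry 1
  7+d+1 = 5 carry 1
  d+0+1 = e
  5+5 = a
  9+b = 4 carry 1
  e+c+1 = b carry 1
  3+0+1 = 4

0x4b4ae54f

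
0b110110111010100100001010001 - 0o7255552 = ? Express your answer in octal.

0b110110111010100100001010001 = 0o667244121 in octal.
Subtract column by column in base 8:
  1-2 → 7 (borrow)
  2-5-1 → 4 (borrow)
  1-5-1 → 3 (borrow)
  4-5-1 → 6 (borrow)
  4-5-1 → 6 (borrow)
  2-2-1 → 7 (borrow)
  7-7-1 → 7 (borrow)
  6-0-1 → 5
  6-0 → 6

0o657766347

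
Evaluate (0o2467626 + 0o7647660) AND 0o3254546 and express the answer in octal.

0o2214506

Add column by column in base 8, right to left:
  6+0 = 6
  2+6 = 0 carry 1
  6+6+1 = 5 carry 1
  7+7+1 = 7 carry 1
  6+4+1 = 3 carry 1
  4+6+1 = 3 carry 1
  2+7+1 = 2 carry 1
  final carry 1
Sum = 0o12337506; now AND with 0o3254546:
  1&0=0, 2&3=2, 3&2=2, 3&5=1, 7&4=4, 5&5=5, 0&4=0, 6&6=6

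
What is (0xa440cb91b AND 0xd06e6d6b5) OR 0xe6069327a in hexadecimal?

0xa440cb91b AND 0xd06e6d6b5 = 0x804049011.
Then OR with 0xe6069327a.

0xe646db27b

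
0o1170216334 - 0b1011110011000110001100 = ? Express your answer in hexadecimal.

0o1170216334 = 0x9E11CDC in hexadecimal.
0b1011110011000110001100 = 0x2F318C in hexadecimal.
Subtract column by column in base 16:
  C-C → 0
  D-8 → 5
  C-1 → B
  1-3 → E (borrow)
  1-F-1 → 1 (borrow)
  E-2-1 → B
  9-0 → 9

0x9B1EB50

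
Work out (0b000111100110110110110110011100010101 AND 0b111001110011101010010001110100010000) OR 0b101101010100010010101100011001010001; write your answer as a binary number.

0b101101110110110010111100011101010001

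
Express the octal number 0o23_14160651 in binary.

Each octal digit is 3 bits: 2=010 3=011 1=001 4=100 1=001 6=110 0=000 6=110 5=101 1=001.

0b10011001100001110000110101001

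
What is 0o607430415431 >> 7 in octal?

0o3036142066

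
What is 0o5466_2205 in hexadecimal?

0xB36485

Each octal digit is 3 bits: 5=101 4=100 6=110 6=110 2=010 2=010 0=000 5=101.
Group the bits into nibbles: 1011 0011 0110 0100 1000 0101 → B36485.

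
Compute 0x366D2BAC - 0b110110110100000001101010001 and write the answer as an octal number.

0x366D2BAC = 0o6633225654 in octal.
0b110110110100000001101010001 = 0o666401521 in octal.
Subtract column by column in base 8:
  4-1 → 3
  5-2 → 3
  6-5 → 1
  5-1 → 4
  2-0 → 2
  2-4 → 6 (borrow)
  3-6-1 → 4 (borrow)
  3-6-1 → 4 (borrow)
  6-6-1 → 7 (borrow)
  6-0-1 → 5

0o5744624133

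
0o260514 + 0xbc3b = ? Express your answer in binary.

0o260514 = 0b10110000101001100 in binary.
0xbc3b = 0b1011110000111011 in binary.
Add column by column in base 2, right to left:
  0+1 = 1
  0+1 = 1
  1+0 = 1
  1+1 = 0 carry 1
  0+1+1 = 0 carry 1
  0+1+1 = 0 carry 1
  1+0+1 = 0 carry 1
  0+0+1 = 1
  1+0 = 1
  0+0 = 0
  0+1 = 1
  0+1 = 1
  0+1 = 1
  1+1 = 0 carry 1
  1+0+1 = 0 carry 1
  0+1+1 = 0 carry 1
  1+0+1 = 0 carry 1
  final carry 1

0b100001110110000111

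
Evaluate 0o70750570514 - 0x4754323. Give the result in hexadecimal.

0x1c32dae29

0o70750570514 = 0x1c7a2f14c in hexadecimal.
Subtract column by column in base 16:
  c-3 → 9
  4-2 → 2
  1-3 → e (borrow)
  f-4-1 → a
  2-5 → d (borrow)
  a-7-1 → 2
  7-4 → 3
  c-0 → c
  1-0 → 1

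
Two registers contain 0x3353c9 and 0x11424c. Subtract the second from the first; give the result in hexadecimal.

0x22117d

Subtract column by column in base 16:
  9-c → d (borrow)
  c-4-1 → 7
  3-2 → 1
  5-4 → 1
  3-1 → 2
  3-1 → 2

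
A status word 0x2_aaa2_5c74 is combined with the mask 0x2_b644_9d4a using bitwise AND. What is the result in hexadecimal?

AND each hex digit independently (no carries):
  2&2=2, a&b=a, a&6=2, a&4=0, 2&4=0, 5&9=1, c&d=c, 7&4=4, 4&a=0

0x2a2001c40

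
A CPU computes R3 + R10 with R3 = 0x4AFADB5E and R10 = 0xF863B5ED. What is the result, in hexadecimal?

Add column by column in base 16, right to left:
  E+D = B carry 1
  5+E+1 = 4 carry 1
  B+5+1 = 1 carry 1
  D+B+1 = 9 carry 1
  A+3+1 = E
  F+6 = 5 carry 1
  A+8+1 = 3 carry 1
  4+F+1 = 4 carry 1
  final carry 1

0x1435E914B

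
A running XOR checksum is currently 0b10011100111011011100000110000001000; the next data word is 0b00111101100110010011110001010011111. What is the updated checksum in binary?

0b10100001011101001111110111010010111

XOR bit by bit (1 where the bits differ):
  10011100111011011100000110000001000
^ 00111101100110010011110001010011111
= 10100001011101001111110111010010111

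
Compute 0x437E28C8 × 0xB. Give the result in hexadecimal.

Multiply each base-16 digit by 11, carrying:
  8×11 = 88 → write 8 carry 5
  C×11+5 = 137 → write 9 carry 8
  8×11+8 = 96 → write 0 carry 6
  2×11+6 = 28 → write C carry 1
  E×11+1 = 155 → write B carry 9
  7×11+9 = 86 → write 6 carry 5
  3×11+5 = 38 → write 6 carry 2
  4×11+2 = 46 → write E carry 2
  remaining carry: 2

0x2E66BC098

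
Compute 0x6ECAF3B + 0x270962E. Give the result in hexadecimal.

0x95D4569

Add column by column in base 16, right to left:
  B+E = 9 carry 1
  3+2+1 = 6
  F+6 = 5 carry 1
  A+9+1 = 4 carry 1
  C+0+1 = D
  E+7 = 5 carry 1
  6+2+1 = 9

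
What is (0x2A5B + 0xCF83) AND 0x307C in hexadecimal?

0x305C

Add column by column in base 16, right to left:
  B+3 = E
  5+8 = D
  A+F = 9 carry 1
  2+C+1 = F
Sum = 0xF9DE; now AND with 0x307C:
  F&3=3, 9&0=0, D&7=5, E&C=C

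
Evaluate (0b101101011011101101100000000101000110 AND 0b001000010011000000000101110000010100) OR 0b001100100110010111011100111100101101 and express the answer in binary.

0b1100110111010111011100111100101101

0b101101011011101101100000000101000110 AND 0b001000010011000000000101110000010100 = 0b001000010011000000000000000000000100.
Then OR with 0b001100100110010111011100111100101101.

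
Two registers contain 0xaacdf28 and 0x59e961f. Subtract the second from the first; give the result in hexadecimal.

Subtract column by column in base 16:
  8-f → 9 (borrow)
  2-1-1 → 0
  f-6 → 9
  d-9 → 4
  c-e → e (borrow)
  a-9-1 → 0
  a-5 → 5

0x50e4909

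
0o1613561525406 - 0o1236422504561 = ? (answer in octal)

Subtract column by column in base 8:
  6-1 → 5
  0-6 → 2 (borrow)
  4-5-1 → 6 (borrow)
  5-4-1 → 0
  2-0 → 2
  5-5 → 0
  1-2 → 7 (borrow)
  6-2-1 → 3
  5-4 → 1
  3-6 → 5 (borrow)
  1-3-1 → 5 (borrow)
  6-2-1 → 3
  1-1 → 0

0o355137020625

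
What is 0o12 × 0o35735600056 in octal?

Multiply each base-8 digit by 10, carrying:
  6×10 = 60 → write 4 carry 7
  5×10+7 = 57 → write 1 carry 7
  0×10+7 = 7 → write 7
  0×10 = 0 → write 0
  0×10 = 0 → write 0
  6×10 = 60 → write 4 carry 7
  5×10+7 = 57 → write 1 carry 7
  3×10+7 = 37 → write 5 carry 4
  7×10+4 = 74 → write 2 carry 9
  5×10+9 = 59 → write 3 carry 7
  3×10+7 = 37 → write 5 carry 4
  remaining carry: 4

0o453251400714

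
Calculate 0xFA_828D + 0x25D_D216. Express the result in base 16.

0x35854A3

Add column by column in base 16, right to left:
  D+6 = 3 carry 1
  8+1+1 = A
  2+2 = 4
  8+D = 5 carry 1
  A+D+1 = 8 carry 1
  F+5+1 = 5 carry 1
  0+2+1 = 3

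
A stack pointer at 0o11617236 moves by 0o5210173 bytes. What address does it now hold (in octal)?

0o17027431

Add column by column in base 8, right to left:
  6+3 = 1 carry 1
  3+7+1 = 3 carry 1
  2+1+1 = 4
  7+0 = 7
  1+1 = 2
  6+2 = 0 carry 1
  1+5+1 = 7
  1+0 = 1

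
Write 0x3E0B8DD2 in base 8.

Expand each hex digit to 4 bits: 3=0011 E=1110 0=0000 B=1011 8=1000 D=1101 D=1101 2=0010.
Group the bits in threes: 111 110 000 010 111 000 110 111 010 010 → 7602706722.

0o7602706722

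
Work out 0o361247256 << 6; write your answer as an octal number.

Shifting left by 6 bits = 2 oct digits: append 2 zeros.

0o36124725600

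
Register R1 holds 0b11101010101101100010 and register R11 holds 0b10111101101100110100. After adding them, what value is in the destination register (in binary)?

Add column by column in base 2, right to left:
  0+0 = 0
  1+0 = 1
  0+1 = 1
  0+0 = 0
  0+1 = 1
  1+1 = 0 carry 1
  1+0+1 = 0 carry 1
  0+0+1 = 1
  1+1 = 0 carry 1
  1+1+1 = 1 carry 1
  0+0+1 = 1
  1+1 = 0 carry 1
  0+1+1 = 0 carry 1
  1+0+1 = 0 carry 1
  0+1+1 = 0 carry 1
  1+1+1 = 1 carry 1
  0+1+1 = 0 carry 1
  1+1+1 = 1 carry 1
  1+0+1 = 0 carry 1
  1+1+1 = 1 carry 1
  final carry 1

0b110101000011010010110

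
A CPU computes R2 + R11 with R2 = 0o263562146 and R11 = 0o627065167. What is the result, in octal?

0o1112647335

Add column by column in base 8, right to left:
  6+7 = 5 carry 1
  4+6+1 = 3 carry 1
  1+1+1 = 3
  2+5 = 7
  6+6 = 4 carry 1
  5+0+1 = 6
  3+7 = 2 carry 1
  6+2+1 = 1 carry 1
  2+6+1 = 1 carry 1
  final carry 1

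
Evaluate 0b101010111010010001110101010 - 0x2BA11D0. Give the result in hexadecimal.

0x2A311DA

0b101010111010010001110101010 = 0x55D23AA in hexadecimal.
Subtract column by column in base 16:
  A-0 → A
  A-D → D (borrow)
  3-1-1 → 1
  2-1 → 1
  D-A → 3
  5-B → A (borrow)
  5-2-1 → 2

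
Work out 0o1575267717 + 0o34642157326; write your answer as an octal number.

Add column by column in base 8, right to left:
  7+6 = 5 carry 1
  1+2+1 = 4
  7+3 = 2 carry 1
  7+7+1 = 7 carry 1
  6+5+1 = 4 carry 1
  2+1+1 = 4
  5+2 = 7
  7+4 = 3 carry 1
  5+6+1 = 4 carry 1
  1+4+1 = 6
  0+3 = 3

0o36437447245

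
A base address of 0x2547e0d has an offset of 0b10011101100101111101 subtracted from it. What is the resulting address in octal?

0o222522220

0x2547e0d = 0o225077015 in octal.
0b10011101100101111101 = 0o2354575 in octal.
Subtract column by column in base 8:
  5-5 → 0
  1-7 → 2 (borrow)
  0-5-1 → 2 (borrow)
  7-4-1 → 2
  7-5 → 2
  0-3 → 5 (borrow)
  5-2-1 → 2
  2-0 → 2
  2-0 → 2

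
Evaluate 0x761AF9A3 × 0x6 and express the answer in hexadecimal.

0x2C4A1D9D2

Multiply each base-16 digit by 6, carrying:
  3×6 = 18 → write 2 carry 1
  A×6+1 = 61 → write D carry 3
  9×6+3 = 57 → write 9 carry 3
  F×6+3 = 93 → write D carry 5
  A×6+5 = 65 → write 1 carry 4
  1×6+4 = 10 → write A
  6×6 = 36 → write 4 carry 2
  7×6+2 = 44 → write C carry 2
  remaining carry: 2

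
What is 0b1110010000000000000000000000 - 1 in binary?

The trailing 22 digits are 0, so subtracting 1 borrows through: they become 1 and the next digit up decrements.

0b1110001111111111111111111111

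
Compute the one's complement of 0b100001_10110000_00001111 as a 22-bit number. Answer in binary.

0b0111100100111111110000

Invert each bit: 1000011011000000001111 → 0111100100111111110000.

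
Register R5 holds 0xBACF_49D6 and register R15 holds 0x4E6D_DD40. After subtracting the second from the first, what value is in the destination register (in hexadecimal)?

0x6C616C96

Subtract column by column in base 16:
  6-0 → 6
  D-4 → 9
  9-D → C (borrow)
  4-D-1 → 6 (borrow)
  F-D-1 → 1
  C-6 → 6
  A-E → C (borrow)
  B-4-1 → 6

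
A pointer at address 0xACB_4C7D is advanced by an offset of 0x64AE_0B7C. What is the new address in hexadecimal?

0x6F7957F9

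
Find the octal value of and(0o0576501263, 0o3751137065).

0o0550101061

AND each oct digit independently (no carries):
  0&3=0, 5&7=5, 7&5=5, 6&1=0, 5&1=1, 0&3=0, 1&7=1, 2&0=0, 6&6=6, 3&5=1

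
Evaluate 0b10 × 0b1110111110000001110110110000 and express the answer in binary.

Multiply each base-2 digit by 2, carrying:
  0×2 = 0 → write 0
  0×2 = 0 → write 0
  0×2 = 0 → write 0
  0×2 = 0 → write 0
  1×2 = 2 → write 0 carry 1
  1×2+1 = 3 → write 1 carry 1
  0×2+1 = 1 → write 1
  1×2 = 2 → write 0 carry 1
  1×2+1 = 3 → write 1 carry 1
  0×2+1 = 1 → write 1
  1×2 = 2 → write 0 carry 1
  1×2+1 = 3 → write 1 carry 1
  1×2+1 = 3 → write 1 carry 1
  0×2+1 = 1 → write 1
  0×2 = 0 → write 0
  0×2 = 0 → write 0
  0×2 = 0 → write 0
  0×2 = 0 → write 0
  0×2 = 0 → write 0
  1×2 = 2 → write 0 carry 1
  1×2+1 = 3 → write 1 carry 1
  1×2+1 = 3 → write 1 carry 1
  1×2+1 = 3 → write 1 carry 1
  1×2+1 = 3 → write 1 carry 1
  0×2+1 = 1 → write 1
  1×2 = 2 → write 0 carry 1
  1×2+1 = 3 → write 1 carry 1
  1×2+1 = 3 → write 1 carry 1
  remaining carry: 1

0b11101111100000011101101100000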